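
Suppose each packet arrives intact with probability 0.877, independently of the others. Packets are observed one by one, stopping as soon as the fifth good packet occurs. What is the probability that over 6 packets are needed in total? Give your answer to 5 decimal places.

Needing more than 6 packets ⇔ fewer than 5 successes in the first 6. With X ~ Binomial(6, 0.877), P(Y > 6) = P(X ≤ 4).
  k=0: C(6,0)·0.877^0·0.123^6 = 0.0000035
  k=1: C(6,1)·0.877^1·0.123^5 = 0.0001481
  k=2: C(6,2)·0.877^2·0.123^4 = 0.0026407
  k=3: C(6,3)·0.877^3·0.123^3 = 0.0251041
  k=4: C(6,4)·0.877^4·0.123^2 = 0.1342455
P(X ≤ 4) = 0.1621419

0.16214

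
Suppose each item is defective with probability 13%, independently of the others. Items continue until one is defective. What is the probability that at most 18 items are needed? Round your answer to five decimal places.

0.91846

Y = number of items to the first success; geometric, p = 0.13.
P(Y ≤ 18) = 1 − (1−p)^18 = 1 − 0.0815355 = 0.9184645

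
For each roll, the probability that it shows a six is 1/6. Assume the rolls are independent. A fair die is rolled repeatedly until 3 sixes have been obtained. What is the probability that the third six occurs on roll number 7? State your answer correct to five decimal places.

Y = trial on which the third success occurs; negative binomial, r=3, p=0.166667.
P(Y=7) = C(6,2) · p^3 · (1−p)^4
= 15 · 0.0046296 · 0.48225 = 0.0334898

0.03349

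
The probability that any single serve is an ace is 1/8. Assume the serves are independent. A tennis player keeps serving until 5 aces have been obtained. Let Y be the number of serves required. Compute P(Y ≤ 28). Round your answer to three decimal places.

0.268

Finishing within 28 serves ⇔ at least 5 successes in the first 28. With X ~ Binomial(28, 0.125), P(Y ≤ 28) = 1 − P(X ≤ 4).
  k=0: C(28,0)·0.125^0·0.875^28 = 0.02378
  k=1: C(28,1)·0.125^1·0.875^27 = 0.09512
  k=2: C(28,2)·0.125^2·0.875^26 = 0.18345
  k=3: C(28,3)·0.125^3·0.875^25 = 0.22713
  k=4: C(28,4)·0.125^4·0.875^24 = 0.20279
1 − 0.73228 = 0.26772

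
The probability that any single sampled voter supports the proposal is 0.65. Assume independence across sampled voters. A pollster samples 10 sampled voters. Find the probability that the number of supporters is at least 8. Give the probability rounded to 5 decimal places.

0.26161

X ~ Binomial(10, 0.65); P(X ≥ 8) = Σ C(10,k) p^k (1−p)^(10−k) over k:
  k=8: C(10,8)·0.65^8·0.35^2 = 0.1756530
  k=9: C(10,9)·0.65^9·0.35^1 = 0.0724917
  k=10: C(10,10)·0.65^10·0.35^0 = 0.0134627
Total = 0.2616074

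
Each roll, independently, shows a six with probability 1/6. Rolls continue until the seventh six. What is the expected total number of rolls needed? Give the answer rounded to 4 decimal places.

42.0000

Y = total rolls until the seventh success; negative binomial with r=7, p=0.166667.
E[Y] = r / p = 7 / 0.166667 = 42.000000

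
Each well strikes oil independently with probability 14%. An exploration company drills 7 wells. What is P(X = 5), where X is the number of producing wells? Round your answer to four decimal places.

0.0008

X ~ Binomial(n=7, p=0.14).
P(X=5) = C(7,5) · p^5 · (1−p)^2
= 21 · 5.3782e-05 · 0.7396 = 0.000835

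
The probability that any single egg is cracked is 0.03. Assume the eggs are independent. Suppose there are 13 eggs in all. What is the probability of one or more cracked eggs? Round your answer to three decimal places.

P(at least one) = 1 − P(none) = 1 − (1 − 0.03)^13
= 1 − 0.67303 = 0.32697

0.327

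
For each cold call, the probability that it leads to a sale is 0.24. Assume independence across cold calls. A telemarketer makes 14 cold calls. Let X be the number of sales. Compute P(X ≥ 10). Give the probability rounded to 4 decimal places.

X ~ Binomial(14, 0.24); P(X ≥ 10) = Σ C(14,k) p^k (1−p)^(14−k) over k:
  k=10: C(14,10)·0.24^10·0.76^4 = 0.000212
  k=11: C(14,11)·0.24^11·0.76^3 = 0.000024
  k=12: C(14,12)·0.24^12·0.76^2 = 0.000002
  k=13: C(14,13)·0.24^13·0.76^1 = 0.000000
  k=14: C(14,14)·0.24^14·0.76^0 = 0.000000
Total = 0.000238

0.0002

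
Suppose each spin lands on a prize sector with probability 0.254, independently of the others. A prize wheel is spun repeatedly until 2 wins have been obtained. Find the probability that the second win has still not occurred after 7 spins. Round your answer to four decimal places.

Needing more than 7 spins ⇔ fewer than 2 successes in the first 7. With X ~ Binomial(7, 0.254), P(Y > 7) = P(X ≤ 1).
  k=0: C(7,0)·0.254^0·0.746^7 = 0.128580
  k=1: C(7,1)·0.254^1·0.746^6 = 0.306454
P(X ≤ 1) = 0.435033

0.4350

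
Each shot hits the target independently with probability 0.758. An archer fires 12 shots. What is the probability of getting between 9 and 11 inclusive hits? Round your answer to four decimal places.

0.6374

X ~ Binomial(12, 0.758); P(9 ≤ X ≤ 11) = Σ C(12,k) p^k (1−p)^(12−k) over k:
  k=9: C(12,9)·0.758^9·0.242^3 = 0.257568
  k=10: C(12,10)·0.758^10·0.242^2 = 0.242029
  k=11: C(12,11)·0.758^11·0.242^1 = 0.137834
Total = 0.637431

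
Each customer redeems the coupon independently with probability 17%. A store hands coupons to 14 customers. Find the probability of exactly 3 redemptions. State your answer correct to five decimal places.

0.23031

X ~ Binomial(n=14, p=0.17).
P(X=3) = C(14,3) · p^3 · (1−p)^11
= 364 · 0.004913 · 0.12878 = 0.2303070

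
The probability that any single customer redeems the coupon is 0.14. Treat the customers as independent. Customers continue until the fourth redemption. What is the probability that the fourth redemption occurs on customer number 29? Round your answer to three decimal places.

Y = trial on which the fourth success occurs; negative binomial, r=4, p=0.14.
P(Y=29) = C(28,3) · p^4 · (1−p)^25
= 3276 · 0.00038416 · 0.023039 = 0.02899

0.029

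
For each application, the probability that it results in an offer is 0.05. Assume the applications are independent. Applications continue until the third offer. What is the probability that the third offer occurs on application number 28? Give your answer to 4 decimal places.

Y = trial on which the third success occurs; negative binomial, r=3, p=0.05.
P(Y=28) = C(27,2) · p^3 · (1−p)^25
= 351 · 0.000125 · 0.27739 = 0.012170

0.0122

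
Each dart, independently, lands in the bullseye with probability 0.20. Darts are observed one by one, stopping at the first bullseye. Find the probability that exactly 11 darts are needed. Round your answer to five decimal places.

Geometric (trials to first success), p = 0.20.
P(Y = 11) = (1−p)^10 · p = 0.10737 · 0.20 = 0.0214748

0.02147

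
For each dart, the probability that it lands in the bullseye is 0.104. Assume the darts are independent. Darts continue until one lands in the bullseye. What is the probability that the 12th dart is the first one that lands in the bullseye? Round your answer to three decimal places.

0.031

Geometric (trials to first success), p = 0.104.
P(Y = 12) = (1−p)^11 · p = 0.29881 · 0.104 = 0.03108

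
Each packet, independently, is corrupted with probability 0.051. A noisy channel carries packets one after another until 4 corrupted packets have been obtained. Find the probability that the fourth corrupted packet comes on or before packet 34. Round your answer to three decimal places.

Finishing within 34 packets ⇔ at least 4 successes in the first 34. With X ~ Binomial(34, 0.051), P(Y ≤ 34) = 1 − P(X ≤ 3).
  k=0: C(34,0)·0.051^0·0.949^34 = 0.16868
  k=1: C(34,1)·0.051^1·0.949^33 = 0.30820
  k=2: C(34,2)·0.051^2·0.949^32 = 0.27329
  k=3: C(34,3)·0.051^3·0.949^31 = 0.15666
1 − 0.90682 = 0.09318

0.093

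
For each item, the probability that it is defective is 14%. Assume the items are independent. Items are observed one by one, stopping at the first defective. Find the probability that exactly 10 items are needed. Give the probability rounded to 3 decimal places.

0.036

Geometric (trials to first success), p = 0.14.
P(Y = 10) = (1−p)^9 · p = 0.25733 · 0.14 = 0.03603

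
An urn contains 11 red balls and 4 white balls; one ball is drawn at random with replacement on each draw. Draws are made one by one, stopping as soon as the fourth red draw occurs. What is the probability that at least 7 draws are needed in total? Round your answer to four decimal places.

0.1967

Needing more than 6 draws ⇔ fewer than 4 successes in the first 6. With X ~ Binomial(6, 0.733333), P(Y > 6) = P(X ≤ 3).
  k=0: C(6,0)·0.733333^0·0.266667^6 = 0.000360
  k=1: C(6,1)·0.733333^1·0.266667^5 = 0.005933
  k=2: C(6,2)·0.733333^2·0.266667^4 = 0.040791
  k=3: C(6,3)·0.733333^3·0.266667^3 = 0.149569
P(X ≤ 3) = 0.196653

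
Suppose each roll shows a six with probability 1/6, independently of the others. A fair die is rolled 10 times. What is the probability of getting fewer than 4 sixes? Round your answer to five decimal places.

X ~ Binomial(10, 0.166667); P(X ≤ 3) = Σ C(10,k) p^k (1−p)^(10−k) over k:
  k=0: C(10,0)·0.166667^0·0.833333^10 = 0.1615056
  k=1: C(10,1)·0.166667^1·0.833333^9 = 0.3230112
  k=2: C(10,2)·0.166667^2·0.833333^8 = 0.2907100
  k=3: C(10,3)·0.166667^3·0.833333^7 = 0.1550454
Total = 0.9302722

0.93027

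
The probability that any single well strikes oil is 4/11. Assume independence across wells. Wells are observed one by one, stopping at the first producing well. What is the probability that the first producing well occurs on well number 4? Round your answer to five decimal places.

Geometric (trials to first success), p = 0.363636.
P(Y = 4) = (1−p)^3 · p = 0.2577 · 0.363636 = 0.0937094

0.09371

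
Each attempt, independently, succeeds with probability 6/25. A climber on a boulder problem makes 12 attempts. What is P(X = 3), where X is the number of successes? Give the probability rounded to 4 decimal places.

X ~ Binomial(n=12, p=0.24).
P(X=3) = C(12,3) · p^3 · (1−p)^9
= 220 · 0.013824 · 0.084591 = 0.257264

0.2573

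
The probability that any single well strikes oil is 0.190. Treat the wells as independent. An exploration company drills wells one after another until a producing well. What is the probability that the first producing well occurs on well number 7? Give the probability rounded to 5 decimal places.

0.05366

Geometric (trials to first success), p = 0.19.
P(Y = 7) = (1−p)^6 · p = 0.28243 · 0.19 = 0.0536616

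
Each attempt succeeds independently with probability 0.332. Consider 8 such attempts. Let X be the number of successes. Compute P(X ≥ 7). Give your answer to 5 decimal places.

X ~ Binomial(8, 0.332); P(X ≥ 7) = Σ C(8,k) p^k (1−p)^(8−k) over k:
  k=7: C(8,7)·0.332^7·0.668^1 = 0.0023759
  k=8: C(8,8)·0.332^8·0.668^0 = 0.0001476
Total = 0.0025235

0.00252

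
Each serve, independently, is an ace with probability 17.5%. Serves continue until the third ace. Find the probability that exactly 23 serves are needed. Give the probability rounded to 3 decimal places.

Y = trial on which the third success occurs; negative binomial, r=3, p=0.175.
P(Y=23) = C(22,2) · p^3 · (1−p)^20
= 231 · 0.0053594 · 0.021334 = 0.02641

0.026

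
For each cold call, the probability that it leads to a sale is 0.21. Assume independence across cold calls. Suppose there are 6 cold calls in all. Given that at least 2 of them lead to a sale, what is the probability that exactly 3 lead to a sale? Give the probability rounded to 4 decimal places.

0.2473

X ~ Binomial(6, 0.21). Want P(X=3 | X≥2) = P(X=3) / P(X≥2).
P(X=3) = C(6,3)·0.21^3·0.79^3 = 0.091321
P(X≥2) = 1 − 0.243087 − 0.387709 = 0.369203
Ratio = 0.091321 / 0.369203 = 0.247345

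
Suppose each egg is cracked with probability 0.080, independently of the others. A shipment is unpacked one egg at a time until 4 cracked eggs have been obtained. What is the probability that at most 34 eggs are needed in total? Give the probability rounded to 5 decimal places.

Finishing within 34 eggs ⇔ at least 4 successes in the first 34. With X ~ Binomial(34, 0.08), P(Y ≤ 34) = 1 − P(X ≤ 3).
  k=0: C(34,0)·0.08^0·0.92^34 = 0.0587200
  k=1: C(34,1)·0.08^1·0.92^33 = 0.1736070
  k=2: C(34,2)·0.08^2·0.92^32 = 0.2490883
  k=3: C(34,3)·0.08^3·0.92^31 = 0.2310384
1 − 0.7124537 = 0.2875463

0.28755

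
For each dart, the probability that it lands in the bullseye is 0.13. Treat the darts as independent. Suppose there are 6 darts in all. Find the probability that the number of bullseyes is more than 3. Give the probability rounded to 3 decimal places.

X ~ Binomial(6, 0.13); P(X ≥ 4) = Σ C(6,k) p^k (1−p)^(6−k) over k:
  k=4: C(6,4)·0.13^4·0.87^2 = 0.00324
  k=5: C(6,5)·0.13^5·0.87^1 = 0.00019
  k=6: C(6,6)·0.13^6·0.87^0 = 0.00000
Total = 0.00344

0.003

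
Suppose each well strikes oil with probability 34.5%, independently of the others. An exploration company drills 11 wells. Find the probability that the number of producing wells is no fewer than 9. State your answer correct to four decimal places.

0.0018

X ~ Binomial(11, 0.345); P(X ≥ 9) = Σ C(11,k) p^k (1−p)^(11−k) over k:
  k=9: C(11,9)·0.345^9·0.655^2 = 0.001634
  k=10: C(11,10)·0.345^10·0.655^1 = 0.000172
  k=11: C(11,11)·0.345^11·0.655^0 = 0.000008
Total = 0.001814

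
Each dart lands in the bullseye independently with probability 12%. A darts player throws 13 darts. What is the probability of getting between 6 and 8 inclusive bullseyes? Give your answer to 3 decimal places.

0.002

X ~ Binomial(13, 0.12); P(6 ≤ X ≤ 8) = Σ C(13,k) p^k (1−p)^(13−k) over k:
  k=6: C(13,6)·0.12^6·0.88^7 = 0.00209
  k=7: C(13,7)·0.12^7·0.88^6 = 0.00029
  k=8: C(13,8)·0.12^8·0.88^5 = 0.00003
Total = 0.00241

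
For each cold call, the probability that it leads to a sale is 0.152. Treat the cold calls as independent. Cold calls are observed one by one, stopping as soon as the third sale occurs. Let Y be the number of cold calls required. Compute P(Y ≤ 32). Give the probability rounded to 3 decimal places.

0.884

Finishing within 32 cold calls ⇔ at least 3 successes in the first 32. With X ~ Binomial(32, 0.152), P(Y ≤ 32) = 1 − P(X ≤ 2).
  k=0: C(32,0)·0.152^0·0.848^32 = 0.00511
  k=1: C(32,1)·0.152^1·0.848^31 = 0.02933
  k=2: C(32,2)·0.152^2·0.848^30 = 0.08148
1 − 0.11592 = 0.88408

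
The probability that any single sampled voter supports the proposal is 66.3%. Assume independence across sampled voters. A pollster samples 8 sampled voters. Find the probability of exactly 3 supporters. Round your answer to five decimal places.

X ~ Binomial(n=8, p=0.663).
P(X=3) = C(8,3) · p^3 · (1−p)^5
= 56 · 0.29143 · 0.0043466 = 0.0709379

0.07094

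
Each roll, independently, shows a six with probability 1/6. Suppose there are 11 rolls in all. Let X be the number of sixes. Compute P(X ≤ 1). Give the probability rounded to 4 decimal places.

X ~ Binomial(11, 0.166667); P(X ≤ 1) = Σ C(11,k) p^k (1−p)^(11−k) over k:
  k=0: C(11,0)·0.166667^0·0.833333^11 = 0.134588
  k=1: C(11,1)·0.166667^1·0.833333^10 = 0.296094
Total = 0.430682

0.4307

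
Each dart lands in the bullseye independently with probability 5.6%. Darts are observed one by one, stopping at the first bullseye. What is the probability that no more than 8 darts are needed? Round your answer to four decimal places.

0.3694

Y = number of darts to the first success; geometric, p = 0.056.
P(Y ≤ 8) = 1 − (1−p)^8 = 1 − 0.630632 = 0.369368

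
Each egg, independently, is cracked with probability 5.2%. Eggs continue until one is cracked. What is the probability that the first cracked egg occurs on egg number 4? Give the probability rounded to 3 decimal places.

Geometric (trials to first success), p = 0.052.
P(Y = 4) = (1−p)^3 · p = 0.85197 · 0.052 = 0.04430

0.044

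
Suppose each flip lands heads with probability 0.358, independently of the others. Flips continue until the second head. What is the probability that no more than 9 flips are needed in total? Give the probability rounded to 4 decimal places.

0.8885

Finishing within 9 flips ⇔ at least 2 successes in the first 9. With X ~ Binomial(9, 0.358), P(Y ≤ 9) = 1 − P(X ≤ 1).
  k=0: C(9,0)·0.358^0·0.642^9 = 0.018527
  k=1: C(9,1)·0.358^1·0.642^8 = 0.092983
1 − 0.111511 = 0.888489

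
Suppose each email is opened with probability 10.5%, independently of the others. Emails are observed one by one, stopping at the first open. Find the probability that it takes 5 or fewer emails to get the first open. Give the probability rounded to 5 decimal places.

0.42573

Y = number of emails to the first success; geometric, p = 0.105.
P(Y ≤ 5) = 1 − (1−p)^5 = 1 − 0.5742687 = 0.4257313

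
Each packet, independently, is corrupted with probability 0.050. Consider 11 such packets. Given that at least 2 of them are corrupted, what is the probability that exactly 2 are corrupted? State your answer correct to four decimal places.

X ~ Binomial(11, 0.05). Want P(X=2 | X≥2) = P(X=2) / P(X≥2).
P(X=2) = C(11,2)·0.05^2·0.95^9 = 0.086659
P(X≥2) = 1 − 0.568800 − 0.329305 = 0.101895
Ratio = 0.086659 / 0.101895 = 0.850480

0.8505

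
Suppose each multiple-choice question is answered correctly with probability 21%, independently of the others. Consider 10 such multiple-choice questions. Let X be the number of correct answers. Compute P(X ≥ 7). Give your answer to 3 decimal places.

X ~ Binomial(10, 0.21); P(X ≥ 7) = Σ C(10,k) p^k (1−p)^(10−k) over k:
  k=7: C(10,7)·0.21^7·0.79^3 = 0.00107
  k=8: C(10,8)·0.21^8·0.79^2 = 0.00011
  k=9: C(10,9)·0.21^9·0.79^1 = 0.00001
  k=10: C(10,10)·0.21^10·0.79^0 = 0.00000
Total = 0.00118

0.001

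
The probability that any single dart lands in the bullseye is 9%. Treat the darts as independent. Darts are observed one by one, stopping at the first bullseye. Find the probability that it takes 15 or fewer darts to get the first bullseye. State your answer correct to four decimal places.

0.7570

Y = number of darts to the first success; geometric, p = 0.09.
P(Y ≤ 15) = 1 − (1−p)^15 = 1 − 0.243008 = 0.756992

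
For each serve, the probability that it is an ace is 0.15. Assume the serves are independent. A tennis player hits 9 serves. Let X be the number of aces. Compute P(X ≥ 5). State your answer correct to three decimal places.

X ~ Binomial(9, 0.15); P(X ≥ 5) = Σ C(9,k) p^k (1−p)^(9−k) over k:
  k=5: C(9,5)·0.15^5·0.85^4 = 0.00499
  k=6: C(9,6)·0.15^6·0.85^3 = 0.00059
  k=7: C(9,7)·0.15^7·0.85^2 = 0.00004
  k=8: C(9,8)·0.15^8·0.85^1 = 0.00000
  k=9: C(9,9)·0.15^9·0.85^0 = 0.00000
Total = 0.00563

0.006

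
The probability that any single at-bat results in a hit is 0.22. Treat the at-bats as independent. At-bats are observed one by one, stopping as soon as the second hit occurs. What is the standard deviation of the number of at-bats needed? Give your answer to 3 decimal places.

Y = total at-bats until the second success; negative binomial with r=2, p=0.22.
SD(Y) = √[r(1−p)/p²] = √(32.23140) = 5.67727

5.677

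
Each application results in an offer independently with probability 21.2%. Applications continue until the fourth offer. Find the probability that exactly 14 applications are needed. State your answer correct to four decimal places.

Y = trial on which the fourth success occurs; negative binomial, r=4, p=0.212.
P(Y=14) = C(13,3) · p^4 · (1−p)^10
= 286 · 0.00202 · 0.092313 = 0.053330

0.0533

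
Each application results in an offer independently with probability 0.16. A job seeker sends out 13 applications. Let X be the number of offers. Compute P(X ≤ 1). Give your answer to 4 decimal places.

0.3604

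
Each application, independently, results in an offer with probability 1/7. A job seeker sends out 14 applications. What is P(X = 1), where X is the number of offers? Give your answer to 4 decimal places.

X ~ Binomial(n=14, p=0.142857).
P(X=1) = C(14,1) · p^1 · (1−p)^13
= 14 · 0.14286 · 0.1348 = 0.269601

0.2696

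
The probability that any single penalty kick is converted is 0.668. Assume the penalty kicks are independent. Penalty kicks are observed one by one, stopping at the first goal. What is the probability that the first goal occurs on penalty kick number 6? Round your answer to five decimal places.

Geometric (trials to first success), p = 0.668.
P(Y = 6) = (1−p)^5 · p = 0.0040336 · 0.668 = 0.0026944

0.00269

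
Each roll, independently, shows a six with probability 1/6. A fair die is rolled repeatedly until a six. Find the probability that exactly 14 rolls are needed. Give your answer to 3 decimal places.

0.016

Geometric (trials to first success), p = 0.166667.
P(Y = 14) = (1−p)^13 · p = 0.093464 · 0.166667 = 0.01558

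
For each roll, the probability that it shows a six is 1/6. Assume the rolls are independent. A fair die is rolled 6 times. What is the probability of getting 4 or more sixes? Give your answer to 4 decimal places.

X ~ Binomial(6, 0.166667); P(X ≥ 4) = Σ C(6,k) p^k (1−p)^(6−k) over k:
  k=4: C(6,4)·0.166667^4·0.833333^2 = 0.008038
  k=5: C(6,5)·0.166667^5·0.833333^1 = 0.000643
  k=6: C(6,6)·0.166667^6·0.833333^0 = 0.000021
Total = 0.008702

0.0087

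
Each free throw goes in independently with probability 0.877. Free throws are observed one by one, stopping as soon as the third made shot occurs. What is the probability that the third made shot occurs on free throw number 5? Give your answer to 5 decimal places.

0.06123

Y = trial on which the third success occurs; negative binomial, r=3, p=0.877.
P(Y=5) = C(4,2) · p^3 · (1−p)^2
= 6 · 0.67453 · 0.015129 = 0.0612294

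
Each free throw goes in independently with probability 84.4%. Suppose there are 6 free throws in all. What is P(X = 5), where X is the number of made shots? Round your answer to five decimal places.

0.40086

X ~ Binomial(n=6, p=0.844).
P(X=5) = C(6,5) · p^5 · (1−p)^1
= 6 · 0.42826 · 0.156 = 0.4008557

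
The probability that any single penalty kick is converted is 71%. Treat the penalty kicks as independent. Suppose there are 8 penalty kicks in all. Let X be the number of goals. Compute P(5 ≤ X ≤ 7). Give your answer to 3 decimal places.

0.759

X ~ Binomial(8, 0.71); P(5 ≤ X ≤ 7) = Σ C(8,k) p^k (1−p)^(8−k) over k:
  k=5: C(8,5)·0.71^5·0.29^3 = 0.24642
  k=6: C(8,6)·0.71^6·0.29^2 = 0.30165
  k=7: C(8,7)·0.71^7·0.29^1 = 0.21101
Total = 0.75908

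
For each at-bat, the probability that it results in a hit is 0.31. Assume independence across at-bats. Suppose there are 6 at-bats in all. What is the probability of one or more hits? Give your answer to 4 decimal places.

P(at least one) = 1 − P(none) = 1 − (1 − 0.31)^6
= 1 − 0.107918 = 0.892082

0.8921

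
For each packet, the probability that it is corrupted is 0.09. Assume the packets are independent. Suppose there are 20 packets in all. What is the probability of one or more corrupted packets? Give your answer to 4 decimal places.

0.8484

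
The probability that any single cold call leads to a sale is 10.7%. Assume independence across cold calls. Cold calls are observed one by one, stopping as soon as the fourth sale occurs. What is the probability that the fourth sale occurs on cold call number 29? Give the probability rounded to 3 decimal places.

0.025

Y = trial on which the fourth success occurs; negative binomial, r=4, p=0.107.
P(Y=29) = C(28,3) · p^4 · (1−p)^25
= 3276 · 0.00013108 · 0.059059 = 0.02536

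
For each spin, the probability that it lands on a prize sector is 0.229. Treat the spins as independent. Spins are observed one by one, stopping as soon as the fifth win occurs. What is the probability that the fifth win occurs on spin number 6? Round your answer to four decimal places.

0.0024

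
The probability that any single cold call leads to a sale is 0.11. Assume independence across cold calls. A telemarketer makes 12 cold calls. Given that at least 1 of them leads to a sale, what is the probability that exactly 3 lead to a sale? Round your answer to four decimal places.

0.1362

X ~ Binomial(12, 0.11). Want P(X=3 | X≥1) = P(X=3) / P(X≥1).
P(X=3) = C(12,3)·0.11^3·0.89^9 = 0.102591
P(X≥1) = 1 − 0.246990 = 0.753010
Ratio = 0.102591 / 0.753010 = 0.136242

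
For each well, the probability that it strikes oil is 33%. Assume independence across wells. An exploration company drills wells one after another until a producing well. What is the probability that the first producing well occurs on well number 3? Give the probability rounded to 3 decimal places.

0.148

Geometric (trials to first success), p = 0.33.
P(Y = 3) = (1−p)^2 · p = 0.4489 · 0.33 = 0.14814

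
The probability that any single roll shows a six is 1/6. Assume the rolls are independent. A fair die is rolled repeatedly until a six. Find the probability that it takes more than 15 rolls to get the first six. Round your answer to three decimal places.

0.065

Y = number of rolls to the first success; geometric, p = 0.166667.
P(Y > 15) = P(first 15 all fail) = (1−p)^15 = 0.06491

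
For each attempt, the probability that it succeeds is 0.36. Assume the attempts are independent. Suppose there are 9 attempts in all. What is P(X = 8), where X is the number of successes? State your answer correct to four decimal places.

X ~ Binomial(n=9, p=0.36).
P(X=8) = C(9,8) · p^8 · (1−p)^1
= 9 · 0.00028211 · 0.64 = 0.001625

0.0016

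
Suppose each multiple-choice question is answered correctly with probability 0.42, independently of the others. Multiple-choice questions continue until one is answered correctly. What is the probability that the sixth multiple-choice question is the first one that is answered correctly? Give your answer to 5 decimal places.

0.02757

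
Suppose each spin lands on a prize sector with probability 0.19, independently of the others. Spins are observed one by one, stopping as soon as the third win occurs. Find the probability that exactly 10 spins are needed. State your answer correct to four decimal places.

0.0565

Y = trial on which the third success occurs; negative binomial, r=3, p=0.19.
P(Y=10) = C(9,2) · p^3 · (1−p)^7
= 36 · 0.006859 · 0.22877 = 0.056488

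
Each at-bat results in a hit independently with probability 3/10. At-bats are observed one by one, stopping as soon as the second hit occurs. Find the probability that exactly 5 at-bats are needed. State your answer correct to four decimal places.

Y = trial on which the second success occurs; negative binomial, r=2, p=0.30.
P(Y=5) = C(4,1) · p^2 · (1−p)^3
= 4 · 0.09 · 0.343 = 0.123480

0.1235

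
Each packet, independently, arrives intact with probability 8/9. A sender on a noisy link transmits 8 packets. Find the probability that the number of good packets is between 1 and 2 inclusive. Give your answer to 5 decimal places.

X ~ Binomial(8, 0.888889); P(1 ≤ X ≤ 2) = Σ C(8,k) p^k (1−p)^(8−k) over k:
  k=1: C(8,1)·0.888889^1·0.111111^7 = 0.0000015
  k=2: C(8,2)·0.888889^2·0.111111^6 = 0.0000416
Total = 0.0000431

0.00004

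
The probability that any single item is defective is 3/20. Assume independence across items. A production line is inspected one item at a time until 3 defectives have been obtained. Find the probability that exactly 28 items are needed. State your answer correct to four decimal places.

0.0204

Y = trial on which the third success occurs; negative binomial, r=3, p=0.15.
P(Y=28) = C(27,2) · p^3 · (1−p)^25
= 351 · 0.003375 · 0.017198 = 0.020373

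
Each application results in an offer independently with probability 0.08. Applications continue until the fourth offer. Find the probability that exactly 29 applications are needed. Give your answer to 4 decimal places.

0.0167

Y = trial on which the fourth success occurs; negative binomial, r=4, p=0.08.
P(Y=29) = C(28,3) · p^4 · (1−p)^25
= 3276 · 4.096e-05 · 0.12436 = 0.016688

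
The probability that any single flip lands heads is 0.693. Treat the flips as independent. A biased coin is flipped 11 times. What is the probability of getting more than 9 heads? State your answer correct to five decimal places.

X ~ Binomial(11, 0.693); P(X ≥ 10) = Σ C(11,k) p^k (1−p)^(11−k) over k:
  k=10: C(11,10)·0.693^10·0.307^1 = 0.0862707
  k=11: C(11,11)·0.693^11·0.307^0 = 0.0177038
Total = 0.1039745

0.10397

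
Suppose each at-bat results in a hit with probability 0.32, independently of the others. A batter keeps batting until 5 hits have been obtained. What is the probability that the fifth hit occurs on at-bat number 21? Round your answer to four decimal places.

Y = trial on which the fifth success occurs; negative binomial, r=5, p=0.32.
P(Y=21) = C(20,4) · p^5 · (1−p)^16
= 4845 · 0.0033554 · 0.00209 = 0.033977

0.0340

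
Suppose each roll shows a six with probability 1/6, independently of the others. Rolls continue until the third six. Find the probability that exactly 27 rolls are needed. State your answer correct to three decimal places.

Y = trial on which the third success occurs; negative binomial, r=3, p=0.166667.
P(Y=27) = C(26,2) · p^3 · (1−p)^24
= 325 · 0.0046296 · 0.012579 = 0.01893

0.019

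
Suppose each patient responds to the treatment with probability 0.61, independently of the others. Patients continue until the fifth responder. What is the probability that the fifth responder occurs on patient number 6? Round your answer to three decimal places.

Y = trial on which the fifth success occurs; negative binomial, r=5, p=0.61.
P(Y=6) = C(5,4) · p^5 · (1−p)^1
= 5 · 0.08446 · 0.39 = 0.16470

0.165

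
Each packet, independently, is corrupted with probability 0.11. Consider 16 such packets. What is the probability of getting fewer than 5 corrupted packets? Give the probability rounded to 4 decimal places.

X ~ Binomial(16, 0.11); P(X ≤ 4) = Σ C(16,k) p^k (1−p)^(16−k) over k:
  k=0: C(16,0)·0.11^0·0.89^16 = 0.154967
  k=1: C(16,1)·0.11^1·0.89^15 = 0.306452
  k=2: C(16,2)·0.11^2·0.89^14 = 0.284071
  k=3: C(16,3)·0.11^3·0.89^13 = 0.163846
  k=4: C(16,4)·0.11^4·0.89^12 = 0.065815
Total = 0.975151

0.9752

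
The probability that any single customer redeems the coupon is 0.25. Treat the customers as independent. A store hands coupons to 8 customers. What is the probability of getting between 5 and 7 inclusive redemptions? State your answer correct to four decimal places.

0.0273

X ~ Binomial(8, 0.25); P(5 ≤ X ≤ 7) = Σ C(8,k) p^k (1−p)^(8−k) over k:
  k=5: C(8,5)·0.25^5·0.75^3 = 0.023071
  k=6: C(8,6)·0.25^6·0.75^2 = 0.003845
  k=7: C(8,7)·0.25^7·0.75^1 = 0.000366
Total = 0.027283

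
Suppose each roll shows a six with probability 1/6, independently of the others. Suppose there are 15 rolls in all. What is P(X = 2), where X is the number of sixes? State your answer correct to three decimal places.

0.273

X ~ Binomial(n=15, p=0.166667).
P(X=2) = C(15,2) · p^2 · (1−p)^13
= 105 · 0.027778 · 0.093464 = 0.27260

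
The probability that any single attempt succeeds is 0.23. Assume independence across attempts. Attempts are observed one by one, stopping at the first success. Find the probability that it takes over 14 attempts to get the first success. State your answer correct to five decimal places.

Y = number of attempts to the first success; geometric, p = 0.23.
P(Y > 14) = P(first 14 all fail) = (1−p)^14 = 0.0257555

0.02576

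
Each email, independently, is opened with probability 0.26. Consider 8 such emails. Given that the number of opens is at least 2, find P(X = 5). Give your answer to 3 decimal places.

0.041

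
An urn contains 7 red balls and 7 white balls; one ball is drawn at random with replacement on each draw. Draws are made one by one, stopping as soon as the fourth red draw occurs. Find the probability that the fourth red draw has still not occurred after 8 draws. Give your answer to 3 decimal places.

Needing more than 8 draws ⇔ fewer than 4 successes in the first 8. With X ~ Binomial(8, 0.50), P(Y > 8) = P(X ≤ 3).
  k=0: C(8,0)·0.50^0·0.50^8 = 0.00391
  k=1: C(8,1)·0.50^1·0.50^7 = 0.03125
  k=2: C(8,2)·0.50^2·0.50^6 = 0.10938
  k=3: C(8,3)·0.50^3·0.50^5 = 0.21875
P(X ≤ 3) = 0.36328

0.363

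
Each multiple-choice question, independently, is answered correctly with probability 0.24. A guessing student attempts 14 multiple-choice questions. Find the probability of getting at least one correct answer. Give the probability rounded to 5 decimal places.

P(at least one) = 1 − P(none) = 1 − (1 − 0.24)^14
= 1 − 0.0214482 = 0.9785518

0.97855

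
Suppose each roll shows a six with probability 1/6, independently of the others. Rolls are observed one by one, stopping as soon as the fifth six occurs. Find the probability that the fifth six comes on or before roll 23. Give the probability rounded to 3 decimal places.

0.335

Finishing within 23 rolls ⇔ at least 5 successes in the first 23. With X ~ Binomial(23, 0.166667), P(Y ≤ 23) = 1 − P(X ≤ 4).
  k=0: C(23,0)·0.166667^0·0.833333^23 = 0.01509
  k=1: C(23,1)·0.166667^1·0.833333^22 = 0.06944
  k=2: C(23,2)·0.166667^2·0.833333^21 = 0.15276
  k=3: C(23,3)·0.166667^3·0.833333^20 = 0.21387
  k=4: C(23,4)·0.166667^4·0.833333^19 = 0.21387
1 − 0.66502 = 0.33498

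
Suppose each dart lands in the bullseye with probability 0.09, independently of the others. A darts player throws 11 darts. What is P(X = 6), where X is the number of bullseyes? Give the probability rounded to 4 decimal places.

X ~ Binomial(n=11, p=0.09).
P(X=6) = C(11,6) · p^6 · (1−p)^5
= 462 · 5.3144e-07 · 0.62403 = 0.000153

0.0002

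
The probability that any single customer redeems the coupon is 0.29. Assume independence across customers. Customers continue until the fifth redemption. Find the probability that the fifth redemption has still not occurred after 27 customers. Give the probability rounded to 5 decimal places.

0.07309

Needing more than 27 customers ⇔ fewer than 5 successes in the first 27. With X ~ Binomial(27, 0.29), P(Y > 27) = P(X ≤ 4).
  k=0: C(27,0)·0.29^0·0.71^27 = 0.0000964
  k=1: C(27,1)·0.29^1·0.71^26 = 0.0010629
  k=2: C(27,2)·0.29^2·0.71^25 = 0.0056437
  k=3: C(27,3)·0.29^3·0.71^24 = 0.0192097
  k=4: C(27,4)·0.29^4·0.71^23 = 0.0470773
P(X ≤ 4) = 0.0730899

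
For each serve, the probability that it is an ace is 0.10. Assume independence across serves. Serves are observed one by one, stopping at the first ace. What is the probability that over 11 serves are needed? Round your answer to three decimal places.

0.314

Y = number of serves to the first success; geometric, p = 0.10.
P(Y > 11) = P(first 11 all fail) = (1−p)^11 = 0.31381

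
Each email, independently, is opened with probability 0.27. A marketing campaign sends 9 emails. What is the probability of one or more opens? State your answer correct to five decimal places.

P(at least one) = 1 − P(none) = 1 − (1 − 0.27)^9
= 1 − 0.0588716 = 0.9411284

0.94113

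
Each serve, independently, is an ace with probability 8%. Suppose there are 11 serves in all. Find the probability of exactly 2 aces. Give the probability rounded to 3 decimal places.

0.166

X ~ Binomial(n=11, p=0.08).
P(X=2) = C(11,2) · p^2 · (1−p)^9
= 55 · 0.0064 · 0.47216 = 0.16620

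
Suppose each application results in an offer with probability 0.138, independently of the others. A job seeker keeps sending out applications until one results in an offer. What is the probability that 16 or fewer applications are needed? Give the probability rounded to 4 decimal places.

0.9071

Y = number of applications to the first success; geometric, p = 0.138.
P(Y ≤ 16) = 1 − (1−p)^16 = 1 − 0.092922 = 0.907078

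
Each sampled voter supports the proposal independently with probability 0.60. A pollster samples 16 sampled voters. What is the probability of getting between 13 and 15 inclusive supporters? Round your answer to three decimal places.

0.065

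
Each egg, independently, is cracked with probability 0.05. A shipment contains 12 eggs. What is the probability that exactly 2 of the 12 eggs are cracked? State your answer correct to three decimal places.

X ~ Binomial(n=12, p=0.05).
P(X=2) = C(12,2) · p^2 · (1−p)^10
= 66 · 0.0025 · 0.59874 = 0.09879

0.099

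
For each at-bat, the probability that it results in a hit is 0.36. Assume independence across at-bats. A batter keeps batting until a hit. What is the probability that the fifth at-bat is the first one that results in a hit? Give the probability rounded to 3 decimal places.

0.060

Geometric (trials to first success), p = 0.36.
P(Y = 5) = (1−p)^4 · p = 0.16777 · 0.36 = 0.06040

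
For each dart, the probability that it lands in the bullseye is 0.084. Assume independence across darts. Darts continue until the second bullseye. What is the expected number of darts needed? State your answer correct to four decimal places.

23.8095

Y = total darts until the second success; negative binomial with r=2, p=0.084.
E[Y] = r / p = 2 / 0.084 = 23.809524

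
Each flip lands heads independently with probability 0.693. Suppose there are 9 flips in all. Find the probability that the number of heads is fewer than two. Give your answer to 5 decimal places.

0.00052

X ~ Binomial(9, 0.693); P(X ≤ 1) = Σ C(9,k) p^k (1−p)^(9−k) over k:
  k=0: C(9,0)·0.693^0·0.307^9 = 0.0000242
  k=1: C(9,1)·0.693^1·0.307^8 = 0.0004921
Total = 0.0005164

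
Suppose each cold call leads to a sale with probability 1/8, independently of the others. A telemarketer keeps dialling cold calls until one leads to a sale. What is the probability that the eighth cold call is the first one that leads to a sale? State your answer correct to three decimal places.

Geometric (trials to first success), p = 0.125.
P(Y = 8) = (1−p)^7 · p = 0.3927 · 0.125 = 0.04909

0.049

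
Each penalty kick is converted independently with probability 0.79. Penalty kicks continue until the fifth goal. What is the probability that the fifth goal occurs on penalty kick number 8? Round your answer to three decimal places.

Y = trial on which the fifth success occurs; negative binomial, r=5, p=0.79.
P(Y=8) = C(7,4) · p^5 · (1−p)^3
= 35 · 0.30771 · 0.009261 = 0.09974

0.100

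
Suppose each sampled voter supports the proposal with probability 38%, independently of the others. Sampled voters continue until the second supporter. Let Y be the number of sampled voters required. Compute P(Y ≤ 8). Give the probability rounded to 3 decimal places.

Finishing within 8 sampled voters ⇔ at least 2 successes in the first 8. With X ~ Binomial(8, 0.38), P(Y ≤ 8) = 1 − P(X ≤ 1).
  k=0: C(8,0)·0.38^0·0.62^8 = 0.02183
  k=1: C(8,1)·0.38^1·0.62^7 = 0.10706
1 − 0.12889 = 0.87111

0.871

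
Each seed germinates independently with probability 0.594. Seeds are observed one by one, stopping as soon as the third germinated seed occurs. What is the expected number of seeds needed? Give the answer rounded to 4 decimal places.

Y = total seeds until the third success; negative binomial with r=3, p=0.594.
E[Y] = r / p = 3 / 0.594 = 5.050505

5.0505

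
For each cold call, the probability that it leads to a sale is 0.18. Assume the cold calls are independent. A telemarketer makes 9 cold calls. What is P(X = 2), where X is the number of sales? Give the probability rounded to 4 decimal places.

0.2908

X ~ Binomial(n=9, p=0.18).
P(X=2) = C(9,2) · p^2 · (1−p)^7
= 36 · 0.0324 · 0.24929 = 0.290767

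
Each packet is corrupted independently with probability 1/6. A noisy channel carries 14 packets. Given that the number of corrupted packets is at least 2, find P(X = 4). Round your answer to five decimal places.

X ~ Binomial(14, 0.166667). Want P(X=4 | X≥2) = P(X=4) / P(X≥2).
P(X=4) = C(14,4)·0.166667^4·0.833333^10 = 0.1247431
P(X≥2) = 1 − 0.0778866 − 0.2180824 = 0.7040310
Ratio = 0.1247431 / 0.7040310 = 0.1771841

0.17718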